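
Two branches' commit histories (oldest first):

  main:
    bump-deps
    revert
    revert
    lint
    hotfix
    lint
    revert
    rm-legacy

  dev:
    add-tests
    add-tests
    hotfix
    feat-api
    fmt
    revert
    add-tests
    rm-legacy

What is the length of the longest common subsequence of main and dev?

3

Match hotfix [5,3]; then revert [7,6]; then rm-legacy [8,8] — 3 commits in the same relative order in both, and the DP table's final entry dp[8][8] is also 3, so no common subsequence is longer.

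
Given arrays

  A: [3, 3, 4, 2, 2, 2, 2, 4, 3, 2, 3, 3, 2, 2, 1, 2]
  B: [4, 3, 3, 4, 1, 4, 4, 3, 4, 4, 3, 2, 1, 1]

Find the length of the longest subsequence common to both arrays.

8

Pick 3 (A #1, B #2), then 3 (A #2, B #3), then 4 (A #3, B #6), then 4 (A #8, B #7), then 3 (A #9, B #8), then 3 (A #12, B #11), then 2 (A #13, B #12), then 1 (A #15, B #14); all 8 values appear in both, in order. The LCS DP gives dp[16][14] = 8, so this is optimal.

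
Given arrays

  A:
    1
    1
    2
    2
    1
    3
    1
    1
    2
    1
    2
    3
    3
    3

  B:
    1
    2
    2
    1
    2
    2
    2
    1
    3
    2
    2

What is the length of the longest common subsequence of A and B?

Taking 1 (A #1, B #1), 1 (A #2, B #4), 2 (A #3, B #6), 2 (A #4, B #7), 1 (A #5, B #8), 3 (A #6, B #9), 2 (A #9, B #10), 2 (A #11, B #11) gives a common subsequence of length 8. Since dp[14][11] = 8, nothing longer is possible.

8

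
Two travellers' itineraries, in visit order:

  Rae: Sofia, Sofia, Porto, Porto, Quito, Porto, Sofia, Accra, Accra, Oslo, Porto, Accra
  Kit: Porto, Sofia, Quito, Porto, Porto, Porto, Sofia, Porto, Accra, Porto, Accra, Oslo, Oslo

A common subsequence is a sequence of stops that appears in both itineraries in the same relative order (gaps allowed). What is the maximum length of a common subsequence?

Match Sofia at Rae[1]=Kit[2], then Porto at Rae[3]=Kit[4], then Porto at Rae[4]=Kit[5], then Porto at Rae[6]=Kit[6], then Sofia at Rae[7]=Kit[7], then Accra at Rae[8]=Kit[9], then Accra at Rae[9]=Kit[11], then Oslo at Rae[10]=Kit[13] — 8 stops in the same relative order in both. Since dp[12][13] = 8, nothing longer is possible.

8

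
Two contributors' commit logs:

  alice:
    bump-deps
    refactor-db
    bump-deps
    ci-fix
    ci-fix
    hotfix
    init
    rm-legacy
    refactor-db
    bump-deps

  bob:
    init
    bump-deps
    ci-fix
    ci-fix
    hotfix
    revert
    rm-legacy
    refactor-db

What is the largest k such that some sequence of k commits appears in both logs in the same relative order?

6

Match bump-deps (alice #3, bob #2) → ci-fix (alice #4, bob #3) → ci-fix (alice #5, bob #4) → hotfix (alice #6, bob #5) → rm-legacy (alice #8, bob #7) → refactor-db (alice #9, bob #8) — 6 commits in the same relative order in both. Since dp[10][8] = 6, nothing longer is possible.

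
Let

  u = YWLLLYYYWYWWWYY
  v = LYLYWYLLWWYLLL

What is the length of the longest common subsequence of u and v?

8

Match Y at u[1]=v[2]; then L at u[5]=v[3]; then Y at u[8]=v[4]; then W at u[9]=v[5]; then Y at u[10]=v[6]; then W at u[12]=v[9]; then W at u[13]=v[10]; then Y at u[14]=v[11] — 8 characters in the same relative order in both, and the DP table's final entry dp[15][14] is also 8, so no common subsequence is longer.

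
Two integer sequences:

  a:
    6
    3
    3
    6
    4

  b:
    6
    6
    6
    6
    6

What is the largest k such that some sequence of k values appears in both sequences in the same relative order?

2

One common subsequence of length 2: 6 (a #1, b #4), then 6 (a #4, b #5). Since dp[5][5] = 2, nothing longer is possible.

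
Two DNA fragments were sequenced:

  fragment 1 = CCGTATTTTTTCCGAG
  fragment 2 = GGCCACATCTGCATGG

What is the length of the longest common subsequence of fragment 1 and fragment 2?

8

One common subsequence of length 8: C [1,4] → C [2,6] → A [5,7] → T [6,8] → T [7,10] → T [11,14] → G [14,15] → G [16,16]. Since dp[16][16] = 8, nothing longer is possible.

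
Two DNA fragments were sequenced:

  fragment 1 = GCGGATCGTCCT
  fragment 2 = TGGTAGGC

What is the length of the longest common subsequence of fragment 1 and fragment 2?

5

Pick G (fragment 1 #1, fragment 2 #2); then G (fragment 1 #3, fragment 2 #3); then G (fragment 1 #4, fragment 2 #6); then G (fragment 1 #8, fragment 2 #7); then C (fragment 1 #11, fragment 2 #8); all 5 bases appear in both, in order, and the DP table's final entry dp[12][8] is also 5, so no common subsequence is longer.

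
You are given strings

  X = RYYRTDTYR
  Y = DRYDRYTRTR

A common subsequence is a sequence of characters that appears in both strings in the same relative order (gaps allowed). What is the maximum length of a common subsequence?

6

Taking R at X[1]=Y[2], Y at X[2]=Y[3], Y at X[3]=Y[6], R at X[4]=Y[8], T at X[7]=Y[9], R at X[9]=Y[10] gives a common subsequence of length 6. The LCS DP gives dp[9][10] = 6, so this is optimal.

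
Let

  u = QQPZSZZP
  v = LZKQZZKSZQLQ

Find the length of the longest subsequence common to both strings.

Let dp[i][j] be the LCS length of the first i characters of u and the first j characters of v. dp[i][j] = dp[i-1][j-1]+1 when the i-th and j-th characters match, else max(dp[i-1][j], dp[i][j-1]).
    ·  L  Z  K  Q  Z  Z  K  S  Z  Q  L  Q
 ·  0  0  0  0  0  0  0  0  0  0  0  0  0
 Q  0  0  0  0  1  1  1  1  1  1  1  1  1
 Q  0  0  0  0  1  1  1  1  1  1  2  2  2
 P  0  0  0  0  1  1  1  1  1  1  2  2  2
 Z  0  0  1  1  1  2  2  2  2  2  2  2  2
 S  0  0  1  1  1  2  2  2  3  3  3  3  3
 Z  0  0  1  1  1  2  3  3  3  4  4  4  4
 Z  0  0  1  1  1  2  3  3  3  4  4  4  4
 P  0  0  1  1  1  2  3  3  3  4  4  4  4
dp[8][12] = 4. One LCS (by backtracking along matches): QZSZ.

4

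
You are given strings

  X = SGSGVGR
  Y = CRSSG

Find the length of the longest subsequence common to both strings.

Let dp[i][j] be the LCS length of the first i characters of X and the first j characters of Y. dp[i][j] = dp[i-1][j-1]+1 when the i-th and j-th characters match, else max(dp[i-1][j], dp[i][j-1]).
    ·  C  R  S  S  G
 ·  0  0  0  0  0  0
 S  0  0  0  1  1  1
 G  0  0  0  1  1  2
 S  0  0  0  1  2  2
 G  0  0  0  1  2  3
 V  0  0  0  1  2  3
 G  0  0  0  1  2  3
 R  0  0  1  1  2  3
dp[7][5] = 3. One LCS (by backtracking along matches): SSG.

3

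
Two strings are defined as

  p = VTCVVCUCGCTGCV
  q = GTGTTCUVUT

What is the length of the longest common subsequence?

Let dp[i][j] be the LCS length of the first i characters of p and the first j characters of q. dp[i][j] = dp[i-1][j-1]+1 when the i-th and j-th characters match, else max(dp[i-1][j], dp[i][j-1]).
    ·  G  T  G  T  T  C  U  V  U  T
 ·  0  0  0  0  0  0  0  0  0  0  0
 V  0  0  0  0  0  0  0  0  1  1  1
 T  0  0  1  1  1  1  1  1  1  1  2
 C  0  0  1  1  1  1  2  2  2  2  2
 V  0  0  1  1  1  1  2  2  3  3  3
 V  0  0  1  1  1  1  2  2  3  3  3
 C  0  0  1  1  1  1  2  2  3  3  3
 U  0  0  1  1  1  1  2  3  3  4  4
 C  0  0  1  1  1  1  2  3  3  4  4
 G  0  1  1  2  2  2  2  3  3  4  4
 C  0  1  1  2  2  2  3  3  3  4  4
 T  0  1  2  2  3  3  3  3  3  4  5
 G  0  1  2  3  3  3  3  3  3  4  5
 C  0  1  2  3  3  3  4  4  4  4  5
 V  0  1  2  3  3  3  4  4  5  5  5
dp[14][10] = 5. One LCS (by backtracking along matches): TCVUT.

5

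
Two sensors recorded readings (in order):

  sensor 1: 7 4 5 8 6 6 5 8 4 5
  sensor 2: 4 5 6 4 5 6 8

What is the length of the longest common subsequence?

5

Match 4 (sensor 1 #2, sensor 2 #1) → 5 (sensor 1 #3, sensor 2 #2) → 6 (sensor 1 #5, sensor 2 #3) → 6 (sensor 1 #6, sensor 2 #6) → 8 (sensor 1 #8, sensor 2 #7) — 5 values in the same relative order in both. Since dp[10][7] = 5, nothing longer is possible.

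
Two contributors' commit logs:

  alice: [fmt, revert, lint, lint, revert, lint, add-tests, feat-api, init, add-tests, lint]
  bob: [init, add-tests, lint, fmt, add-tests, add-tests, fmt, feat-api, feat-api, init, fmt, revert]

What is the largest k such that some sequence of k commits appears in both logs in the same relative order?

4

One common subsequence of length 4: fmt (alice #1, bob #4) → add-tests (alice #7, bob #6) → feat-api (alice #8, bob #9) → init (alice #9, bob #10). The LCS DP gives dp[11][12] = 4, so this is optimal.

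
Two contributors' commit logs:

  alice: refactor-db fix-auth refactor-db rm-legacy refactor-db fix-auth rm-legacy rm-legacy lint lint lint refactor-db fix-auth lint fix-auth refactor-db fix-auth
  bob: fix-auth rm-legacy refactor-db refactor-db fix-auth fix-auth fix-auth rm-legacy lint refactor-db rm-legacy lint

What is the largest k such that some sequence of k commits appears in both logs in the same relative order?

8

One common subsequence of length 8: fix-auth (alice #2, bob #1); then refactor-db (alice #3, bob #3); then refactor-db (alice #5, bob #4); then fix-auth (alice #6, bob #7); then rm-legacy (alice #8, bob #8); then lint (alice #11, bob #9); then refactor-db (alice #12, bob #10); then lint (alice #14, bob #12), and the DP table's final entry dp[17][12] is also 8, so no common subsequence is longer.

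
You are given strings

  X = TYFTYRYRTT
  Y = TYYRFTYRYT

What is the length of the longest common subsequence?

Taking T (X #1, Y #1), then Y (X #2, Y #3), then F (X #3, Y #5), then T (X #4, Y #6), then Y (X #5, Y #7), then R (X #6, Y #8), then Y (X #7, Y #9), then T (X #10, Y #10) gives a common subsequence of length 8. The LCS DP gives dp[10][10] = 8, so this is optimal.

8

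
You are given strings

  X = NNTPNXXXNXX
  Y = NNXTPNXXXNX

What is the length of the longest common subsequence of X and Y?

10

Let dp[i][j] be the LCS length of the first i characters of X and the first j characters of Y. dp[i][j] = dp[i-1][j-1]+1 when the i-th and j-th characters match, else max(dp[i-1][j], dp[i][j-1]).
    ·  N  N  X  T  P  N  X  X  X  N  X
 ·  0  0  0  0  0  0  0  0  0  0  0  0
 N  0  1  1  1  1  1  1  1  1  1  1  1
 N  0  1  2  2  2  2  2  2  2  2  2  2
 T  0  1  2  2  3  3  3  3  3  3  3  3
 P  0  1  2  2  3  4  4  4  4  4  4  4
 N  0  1  2  2  3  4  5  5  5  5  5  5
 X  0  1  2  3  3  4  5  6  6  6  6  6
 X  0  1  2  3  3  4  5  6  7  7  7  7
 X  0  1  2  3  3  4  5  6  7  8  8  8
 N  0  1  2  3  3  4  5  6  7  8  9  9
 X  0  1  2  3  3  4  5  6  7  8  9 10
 X  0  1  2  3  3  4  5  6  7  8  9 10
dp[11][11] = 10. One LCS (by backtracking along matches): NNTPNXXXNX.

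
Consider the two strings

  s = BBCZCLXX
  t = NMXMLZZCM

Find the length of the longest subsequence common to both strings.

2

Taking Z [4,7]; then C [5,8] gives a common subsequence of length 2. Since dp[8][9] = 2, nothing longer is possible.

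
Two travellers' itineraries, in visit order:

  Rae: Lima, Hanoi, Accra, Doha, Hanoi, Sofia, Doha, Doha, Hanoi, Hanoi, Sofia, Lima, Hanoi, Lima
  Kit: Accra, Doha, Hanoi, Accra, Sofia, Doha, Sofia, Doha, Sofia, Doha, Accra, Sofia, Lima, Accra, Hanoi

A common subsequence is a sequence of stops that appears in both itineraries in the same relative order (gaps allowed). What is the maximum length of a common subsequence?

9

Match Hanoi [2,3], then Accra [3,4], then Doha [4,6], then Sofia [6,7], then Doha [7,8], then Doha [8,10], then Sofia [11,12], then Lima [12,13], then Hanoi [13,15] — 9 stops in the same relative order in both, and the DP table's final entry dp[14][15] is also 9, so no common subsequence is longer.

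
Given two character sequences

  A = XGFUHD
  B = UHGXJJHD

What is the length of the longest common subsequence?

Let dp[i][j] be the LCS length of the first i characters of A and the first j characters of B. dp[i][j] = dp[i-1][j-1]+1 when the i-th and j-th characters match, else max(dp[i-1][j], dp[i][j-1]).
    ·  U  H  G  X  J  J  H  D
 ·  0  0  0  0  0  0  0  0  0
 X  0  0  0  0  1  1  1  1  1
 G  0  0  0  1  1  1  1  1  1
 F  0  0  0  1  1  1  1  1  1
 U  0  1  1  1  1  1  1  1  1
 H  0  1  2  2  2  2  2  2  2
 D  0  1  2  2  2  2  2  2  3
dp[6][8] = 3. One LCS (by backtracking along matches): XHD.

3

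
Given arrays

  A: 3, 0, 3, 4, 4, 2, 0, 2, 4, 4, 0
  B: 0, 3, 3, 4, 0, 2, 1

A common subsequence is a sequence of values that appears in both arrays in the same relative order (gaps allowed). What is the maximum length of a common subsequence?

Let dp[i][j] be the LCS length of the first i values of A and the first j values of B. dp[i][j] = dp[i-1][j-1]+1 when the i-th and j-th values match, else max(dp[i-1][j], dp[i][j-1]).
    ·  0  3  3  4  0  2  1
 ·  0  0  0  0  0  0  0  0
 3  0  0  1  1  1  1  1  1
 0  0  1  1  1  1  2  2  2
 3  0  1  2  2  2  2  2  2
 4  0  1  2  2  3  3  3  3
 4  0  1  2  2  3  3  3  3
 2  0  1  2  2  3  3  4  4
 0  0  1  2  2  3  4  4  4
 2  0  1  2  2  3  4  5  5
 4  0  1  2  2  3  4  5  5
 4  0  1  2  2  3  4  5  5
 0  0  1  2  2  3  4  5  5
dp[11][7] = 5. One LCS (by backtracking along matches): 3, 3, 4, 0, 2.

5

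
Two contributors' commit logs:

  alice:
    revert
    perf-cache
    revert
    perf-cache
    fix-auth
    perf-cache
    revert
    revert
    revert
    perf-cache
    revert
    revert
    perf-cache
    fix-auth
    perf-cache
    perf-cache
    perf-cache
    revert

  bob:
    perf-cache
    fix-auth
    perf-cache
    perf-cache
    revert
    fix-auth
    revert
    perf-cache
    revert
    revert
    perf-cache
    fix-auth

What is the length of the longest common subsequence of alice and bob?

One common subsequence of length 10: perf-cache (alice #2, bob #1), perf-cache (alice #4, bob #3), perf-cache (alice #6, bob #4), revert (alice #7, bob #5), revert (alice #9, bob #7), perf-cache (alice #10, bob #8), revert (alice #11, bob #9), revert (alice #12, bob #10), perf-cache (alice #13, bob #11), fix-auth (alice #14, bob #12), and the DP table's final entry dp[18][12] is also 10, so no common subsequence is longer.

10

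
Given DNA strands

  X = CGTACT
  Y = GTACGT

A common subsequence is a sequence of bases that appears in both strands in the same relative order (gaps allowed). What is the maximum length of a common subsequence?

Let dp[i][j] be the LCS length of the first i bases of X and the first j bases of Y. dp[i][j] = dp[i-1][j-1]+1 when the i-th and j-th bases match, else max(dp[i-1][j], dp[i][j-1]).
    ·  G  T  A  C  G  T
 ·  0  0  0  0  0  0  0
 C  0  0  0  0  1  1  1
 G  0  1  1  1  1  2  2
 T  0  1  2  2  2  2  3
 A  0  1  2  3  3  3  3
 C  0  1  2  3  4  4  4
 T  0  1  2  3  4  4  5
dp[6][6] = 5. One LCS (by backtracking along matches): GTACT.

5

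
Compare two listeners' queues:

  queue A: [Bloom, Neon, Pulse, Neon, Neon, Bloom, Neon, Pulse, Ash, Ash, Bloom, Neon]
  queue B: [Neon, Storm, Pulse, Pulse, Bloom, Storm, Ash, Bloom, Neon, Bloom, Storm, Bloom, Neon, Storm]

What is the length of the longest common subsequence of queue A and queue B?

6

Pick Neon at queue A[2]=queue B[1] → Pulse at queue A[3]=queue B[4] → Neon at queue A[5]=queue B[9] → Bloom at queue A[6]=queue B[10] → Bloom at queue A[11]=queue B[12] → Neon at queue A[12]=queue B[13]; all 6 songs appear in both, in order. The LCS DP gives dp[12][14] = 6, so this is optimal.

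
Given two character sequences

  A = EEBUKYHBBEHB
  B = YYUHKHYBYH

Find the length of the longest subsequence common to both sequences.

Let dp[i][j] be the LCS length of the first i characters of A and the first j characters of B. dp[i][j] = dp[i-1][j-1]+1 when the i-th and j-th characters match, else max(dp[i-1][j], dp[i][j-1]).
    ·  Y  Y  U  H  K  H  Y  B  Y  H
 ·  0  0  0  0  0  0  0  0  0  0  0
 E  0  0  0  0  0  0  0  0  0  0  0
 E  0  0  0  0  0  0  0  0  0  0  0
 B  0  0  0  0  0  0  0  0  1  1  1
 U  0  0  0  1  1  1  1  1  1  1  1
 K  0  0  0  1  1  2  2  2  2  2  2
 Y  0  1  1  1  1  2  2  3  3  3  3
 H  0  1  1  1  2  2  3  3  3  3  4
 B  0  1  1  1  2  2  3  3  4  4  4
 B  0  1  1  1  2  2  3  3  4  4  4
 E  0  1  1  1  2  2  3  3  4  4  4
 H  0  1  1  1  2  2  3  3  4  4  5
 B  0  1  1  1  2  2  3  3  4  4  5
dp[12][10] = 5. One LCS (by backtracking along matches): UKYBH.

5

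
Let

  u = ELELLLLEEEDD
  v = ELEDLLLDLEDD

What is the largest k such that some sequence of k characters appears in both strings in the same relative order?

Match E (u #1, v #1), L (u #2, v #2), E (u #3, v #3), L (u #4, v #5), L (u #5, v #6), L (u #6, v #7), L (u #7, v #9), E (u #10, v #10), D (u #11, v #11), D (u #12, v #12) — 10 characters in the same relative order in both. dp[12][12] = 10 confirms this is the maximum.

10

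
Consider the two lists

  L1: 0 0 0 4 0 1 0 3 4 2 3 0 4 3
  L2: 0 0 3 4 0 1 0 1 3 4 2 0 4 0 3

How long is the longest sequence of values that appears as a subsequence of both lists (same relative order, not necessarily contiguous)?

Pick 0 at L1[1]=L2[1], then 0 at L1[2]=L2[2], then 4 at L1[4]=L2[4], then 0 at L1[5]=L2[5], then 1 at L1[6]=L2[6], then 0 at L1[7]=L2[7], then 3 at L1[8]=L2[9], then 4 at L1[9]=L2[10], then 2 at L1[10]=L2[11], then 0 at L1[12]=L2[12], then 4 at L1[13]=L2[13], then 3 at L1[14]=L2[15]; all 12 values appear in both, in order. dp[14][15] = 12 confirms this is the maximum.

12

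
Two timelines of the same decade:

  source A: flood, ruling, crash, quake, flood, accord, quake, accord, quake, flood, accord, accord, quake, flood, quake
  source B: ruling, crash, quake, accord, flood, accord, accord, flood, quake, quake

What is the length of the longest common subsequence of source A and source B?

9

Taking ruling at source A[2]=source B[1]; then crash at source A[3]=source B[2]; then quake at source A[4]=source B[3]; then flood at source A[5]=source B[5]; then accord at source A[6]=source B[6]; then accord at source A[8]=source B[7]; then flood at source A[10]=source B[8]; then quake at source A[13]=source B[9]; then quake at source A[15]=source B[10] gives a common subsequence of length 9. The LCS DP gives dp[15][10] = 9, so this is optimal.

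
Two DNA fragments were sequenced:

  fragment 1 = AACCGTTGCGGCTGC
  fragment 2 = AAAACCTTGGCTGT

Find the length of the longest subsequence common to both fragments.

11

Match A [1,3], then A [2,4], then C [3,5], then C [4,6], then T [6,7], then T [7,8], then G [10,9], then G [11,10], then C [12,11], then T [13,12], then G [14,13] — 11 bases in the same relative order in both. The LCS DP gives dp[15][14] = 11, so this is optimal.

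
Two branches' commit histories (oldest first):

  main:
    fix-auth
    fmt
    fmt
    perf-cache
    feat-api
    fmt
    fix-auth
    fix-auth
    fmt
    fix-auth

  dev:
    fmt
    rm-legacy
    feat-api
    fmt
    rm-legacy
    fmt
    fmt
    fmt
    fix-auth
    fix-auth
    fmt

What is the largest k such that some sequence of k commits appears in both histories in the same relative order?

Taking fmt at main[2]=dev[6], then fmt at main[3]=dev[7], then fmt at main[6]=dev[8], then fix-auth at main[7]=dev[9], then fix-auth at main[8]=dev[10], then fmt at main[9]=dev[11] gives a common subsequence of length 6, and the DP table's final entry dp[10][11] is also 6, so no common subsequence is longer.

6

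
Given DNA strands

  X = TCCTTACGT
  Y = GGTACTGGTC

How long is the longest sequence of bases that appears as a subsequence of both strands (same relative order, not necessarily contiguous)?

Taking T (X #1, Y #3); then C (X #3, Y #5); then T (X #4, Y #6); then T (X #5, Y #9); then C (X #7, Y #10) gives a common subsequence of length 5. The LCS DP gives dp[9][10] = 5, so this is optimal.

5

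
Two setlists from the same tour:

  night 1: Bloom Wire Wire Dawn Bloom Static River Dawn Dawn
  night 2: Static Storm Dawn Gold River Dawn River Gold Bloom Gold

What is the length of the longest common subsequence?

Taking Dawn (night 1 #4, night 2 #3), River (night 1 #7, night 2 #5), Dawn (night 1 #8, night 2 #6) gives a common subsequence of length 3. dp[9][10] = 3 confirms this is the maximum.

3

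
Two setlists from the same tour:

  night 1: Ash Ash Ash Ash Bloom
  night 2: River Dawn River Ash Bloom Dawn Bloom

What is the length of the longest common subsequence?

2

Pick Ash (night 1 #1, night 2 #4) → Bloom (night 1 #5, night 2 #7); all 2 songs appear in both, in order. The LCS DP gives dp[5][7] = 2, so this is optimal.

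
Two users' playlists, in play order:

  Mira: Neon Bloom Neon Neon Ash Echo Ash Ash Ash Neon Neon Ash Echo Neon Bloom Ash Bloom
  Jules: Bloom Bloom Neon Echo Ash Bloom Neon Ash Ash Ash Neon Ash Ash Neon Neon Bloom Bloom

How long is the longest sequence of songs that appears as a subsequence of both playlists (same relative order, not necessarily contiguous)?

One common subsequence of length 11: Neon at Mira[1]=Jules[3], then Bloom at Mira[2]=Jules[6], then Neon at Mira[3]=Jules[7], then Ash at Mira[5]=Jules[9], then Ash at Mira[7]=Jules[10], then Ash at Mira[8]=Jules[12], then Ash at Mira[9]=Jules[13], then Neon at Mira[11]=Jules[14], then Neon at Mira[14]=Jules[15], then Bloom at Mira[15]=Jules[16], then Bloom at Mira[17]=Jules[17]. dp[17][17] = 11 confirms this is the maximum.

11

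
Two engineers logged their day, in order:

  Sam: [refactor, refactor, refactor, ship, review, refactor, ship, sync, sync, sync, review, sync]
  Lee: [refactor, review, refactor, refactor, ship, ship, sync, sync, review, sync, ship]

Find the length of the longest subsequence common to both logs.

9

Pick refactor [1,1]; then refactor [2,3]; then refactor [3,4]; then ship [4,5]; then ship [7,6]; then sync [9,7]; then sync [10,8]; then review [11,9]; then sync [12,10]; all 9 tasks appear in both, in order, and the DP table's final entry dp[12][11] is also 9, so no common subsequence is longer.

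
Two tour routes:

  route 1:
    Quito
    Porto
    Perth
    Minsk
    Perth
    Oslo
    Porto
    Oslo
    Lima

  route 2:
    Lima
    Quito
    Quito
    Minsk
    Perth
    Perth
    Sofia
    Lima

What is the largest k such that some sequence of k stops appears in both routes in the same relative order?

4

Pick Quito (route 1 #1, route 2 #3), Perth (route 1 #3, route 2 #5), Perth (route 1 #5, route 2 #6), Lima (route 1 #9, route 2 #8); all 4 stops appear in both, in order, and the DP table's final entry dp[9][8] is also 4, so no common subsequence is longer.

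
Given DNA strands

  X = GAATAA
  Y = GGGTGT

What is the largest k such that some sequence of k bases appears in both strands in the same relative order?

One common subsequence of length 2: G [1,5], then T [4,6]. The LCS DP gives dp[6][6] = 2, so this is optimal.

2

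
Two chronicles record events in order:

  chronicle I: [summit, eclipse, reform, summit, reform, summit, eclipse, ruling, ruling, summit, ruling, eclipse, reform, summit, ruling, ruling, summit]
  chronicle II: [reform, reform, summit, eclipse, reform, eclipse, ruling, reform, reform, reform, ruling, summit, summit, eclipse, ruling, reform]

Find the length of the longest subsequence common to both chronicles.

One common subsequence of length 9: summit [1,3], eclipse [2,4], reform [5,5], eclipse [7,6], ruling [8,7], ruling [9,11], summit [10,13], ruling [11,15], reform [13,16]. Since dp[17][16] = 9, nothing longer is possible.

9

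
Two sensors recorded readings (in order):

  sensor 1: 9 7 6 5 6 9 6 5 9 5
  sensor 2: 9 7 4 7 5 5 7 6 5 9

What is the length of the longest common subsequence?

6

One common subsequence of length 6: 9 at sensor 1[1]=sensor 2[1], 7 at sensor 1[2]=sensor 2[4], 5 at sensor 1[4]=sensor 2[6], 6 at sensor 1[7]=sensor 2[8], 5 at sensor 1[8]=sensor 2[9], 9 at sensor 1[9]=sensor 2[10]. dp[10][10] = 6 confirms this is the maximum.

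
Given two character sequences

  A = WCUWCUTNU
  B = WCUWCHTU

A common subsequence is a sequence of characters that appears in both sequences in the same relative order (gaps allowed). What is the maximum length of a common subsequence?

Let dp[i][j] be the LCS length of the first i characters of A and the first j characters of B. dp[i][j] = dp[i-1][j-1]+1 when the i-th and j-th characters match, else max(dp[i-1][j], dp[i][j-1]).
    ·  W  C  U  W  C  H  T  U
 ·  0  0  0  0  0  0  0  0  0
 W  0  1  1  1  1  1  1  1  1
 C  0  1  2  2  2  2  2  2  2
 U  0  1  2  3  3  3  3  3  3
 W  0  1  2  3  4  4  4  4  4
 C  0  1  2  3  4  5  5  5  5
 U  0  1  2  3  4  5  5  5  6
 T  0  1  2  3  4  5  5  6  6
 N  0  1  2  3  4  5  5  6  6
 U  0  1  2  3  4  5  5  6  7
dp[9][8] = 7. One LCS (by backtracking along matches): WCUWCTU.

7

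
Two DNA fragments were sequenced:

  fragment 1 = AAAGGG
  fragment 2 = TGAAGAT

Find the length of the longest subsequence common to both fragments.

3

Match A at fragment 1[1]=fragment 2[3]; then A at fragment 1[2]=fragment 2[4]; then A at fragment 1[3]=fragment 2[6] — 3 bases in the same relative order in both, and the DP table's final entry dp[6][7] is also 3, so no common subsequence is longer.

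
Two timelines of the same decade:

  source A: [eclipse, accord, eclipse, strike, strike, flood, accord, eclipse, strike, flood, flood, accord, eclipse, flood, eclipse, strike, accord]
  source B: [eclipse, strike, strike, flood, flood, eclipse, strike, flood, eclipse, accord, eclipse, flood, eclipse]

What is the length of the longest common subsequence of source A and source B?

Taking eclipse at source A[3]=source B[1] → strike at source A[4]=source B[2] → strike at source A[5]=source B[3] → flood at source A[6]=source B[5] → eclipse at source A[8]=source B[6] → strike at source A[9]=source B[7] → flood at source A[10]=source B[8] → accord at source A[12]=source B[10] → eclipse at source A[13]=source B[11] → flood at source A[14]=source B[12] → eclipse at source A[15]=source B[13] gives a common subsequence of length 11. Since dp[17][13] = 11, nothing longer is possible.

11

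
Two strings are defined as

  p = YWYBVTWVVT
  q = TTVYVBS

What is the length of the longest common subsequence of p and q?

3

Pick T (p #6, q #2), then V (p #8, q #3), then V (p #9, q #5); all 3 characters appear in both, in order. The LCS DP gives dp[10][7] = 3, so this is optimal.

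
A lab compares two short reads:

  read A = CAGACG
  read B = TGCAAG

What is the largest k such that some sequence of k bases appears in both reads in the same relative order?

4

Taking C (read A #1, read B #3), A (read A #2, read B #4), A (read A #4, read B #5), G (read A #6, read B #6) gives a common subsequence of length 4. The LCS DP gives dp[6][6] = 4, so this is optimal.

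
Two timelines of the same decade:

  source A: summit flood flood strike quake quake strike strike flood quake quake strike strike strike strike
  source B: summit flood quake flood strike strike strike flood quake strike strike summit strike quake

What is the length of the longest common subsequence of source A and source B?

Pick summit (source A #1, source B #1), flood (source A #2, source B #2), flood (source A #3, source B #4), strike (source A #4, source B #5), strike (source A #7, source B #6), strike (source A #8, source B #7), flood (source A #9, source B #8), quake (source A #11, source B #9), strike (source A #12, source B #10), strike (source A #13, source B #11), strike (source A #14, source B #13); all 11 events appear in both, in order. dp[15][14] = 11 confirms this is the maximum.

11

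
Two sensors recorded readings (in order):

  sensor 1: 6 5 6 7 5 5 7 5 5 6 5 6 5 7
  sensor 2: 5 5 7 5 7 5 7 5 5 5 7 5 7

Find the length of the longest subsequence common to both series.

Taking 5 at sensor 1[2]=sensor 2[2], 7 at sensor 1[4]=sensor 2[3], 5 at sensor 1[5]=sensor 2[4], 5 at sensor 1[6]=sensor 2[6], 7 at sensor 1[7]=sensor 2[7], 5 at sensor 1[8]=sensor 2[8], 5 at sensor 1[9]=sensor 2[9], 5 at sensor 1[11]=sensor 2[10], 5 at sensor 1[13]=sensor 2[12], 7 at sensor 1[14]=sensor 2[13] gives a common subsequence of length 10. dp[14][13] = 10 confirms this is the maximum.

10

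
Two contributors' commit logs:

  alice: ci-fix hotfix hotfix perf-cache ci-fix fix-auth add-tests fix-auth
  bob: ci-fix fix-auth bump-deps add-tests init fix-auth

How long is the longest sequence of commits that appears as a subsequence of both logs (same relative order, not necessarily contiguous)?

One common subsequence of length 4: ci-fix (alice #5, bob #1); then fix-auth (alice #6, bob #2); then add-tests (alice #7, bob #4); then fix-auth (alice #8, bob #6). The LCS DP gives dp[8][6] = 4, so this is optimal.

4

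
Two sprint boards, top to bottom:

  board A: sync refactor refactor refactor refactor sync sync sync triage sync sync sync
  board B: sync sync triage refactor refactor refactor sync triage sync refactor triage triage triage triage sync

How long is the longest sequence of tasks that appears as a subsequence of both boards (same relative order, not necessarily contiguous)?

One common subsequence of length 8: sync at board A[1]=board B[2], then refactor at board A[3]=board B[4], then refactor at board A[4]=board B[5], then refactor at board A[5]=board B[6], then sync at board A[6]=board B[7], then sync at board A[7]=board B[9], then triage at board A[9]=board B[14], then sync at board A[12]=board B[15], and the DP table's final entry dp[12][15] is also 8, so no common subsequence is longer.

8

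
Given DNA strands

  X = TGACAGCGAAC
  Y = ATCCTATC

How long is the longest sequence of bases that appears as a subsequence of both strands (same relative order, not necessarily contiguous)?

Let dp[i][j] be the LCS length of the first i bases of X and the first j bases of Y. dp[i][j] = dp[i-1][j-1]+1 when the i-th and j-th bases match, else max(dp[i-1][j], dp[i][j-1]).
    ·  A  T  C  C  T  A  T  C
 ·  0  0  0  0  0  0  0  0  0
 T  0  0  1  1  1  1  1  1  1
 G  0  0  1  1  1  1  1  1  1
 A  0  1  1  1  1  1  2  2  2
 C  0  1  1  2  2  2  2  2  3
 A  0  1  1  2  2  2  3  3  3
 G  0  1  1  2  2  2  3  3  3
 C  0  1  1  2  3  3  3  3  4
 G  0  1  1  2  3  3  3  3  4
 A  0  1  1  2  3  3  4  4  4
 A  0  1  1  2  3  3  4  4  4
 C  0  1  1  2  3  3  4  4  5
dp[11][8] = 5. One LCS (by backtracking along matches): TCCAC.

5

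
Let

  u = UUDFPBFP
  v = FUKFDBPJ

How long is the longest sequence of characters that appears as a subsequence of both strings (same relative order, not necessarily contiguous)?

Let dp[i][j] be the LCS length of the first i characters of u and the first j characters of v. dp[i][j] = dp[i-1][j-1]+1 when the i-th and j-th characters match, else max(dp[i-1][j], dp[i][j-1]).
    ·  F  U  K  F  D  B  P  J
 ·  0  0  0  0  0  0  0  0  0
 U  0  0  1  1  1  1  1  1  1
 U  0  0  1  1  1  1  1  1  1
 D  0  0  1  1  1  2  2  2  2
 F  0  1  1  1  2  2  2  2  2
 P  0  1  1  1  2  2  2  3  3
 B  0  1  1  1  2  2  3  3  3
 F  0  1  1  1  2  2  3  3  3
 P  0  1  1  1  2  2  3  4  4
dp[8][8] = 4. One LCS (by backtracking along matches): UDBP.

4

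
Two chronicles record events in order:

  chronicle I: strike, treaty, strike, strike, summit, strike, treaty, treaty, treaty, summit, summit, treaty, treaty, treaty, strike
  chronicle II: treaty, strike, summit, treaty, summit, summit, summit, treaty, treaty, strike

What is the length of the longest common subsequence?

9

One common subsequence of length 9: treaty [2,1] → strike [4,2] → summit [5,3] → treaty [7,4] → summit [10,6] → summit [11,7] → treaty [13,8] → treaty [14,9] → strike [15,10]. dp[15][10] = 9 confirms this is the maximum.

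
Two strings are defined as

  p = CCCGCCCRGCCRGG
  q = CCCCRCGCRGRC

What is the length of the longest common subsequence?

Taking C at p[1]=q[1] → C at p[2]=q[2] → C at p[3]=q[3] → C at p[5]=q[4] → C at p[6]=q[6] → C at p[7]=q[8] → R at p[8]=q[9] → G at p[9]=q[10] → C at p[11]=q[12] gives a common subsequence of length 9. dp[14][12] = 9 confirms this is the maximum.

9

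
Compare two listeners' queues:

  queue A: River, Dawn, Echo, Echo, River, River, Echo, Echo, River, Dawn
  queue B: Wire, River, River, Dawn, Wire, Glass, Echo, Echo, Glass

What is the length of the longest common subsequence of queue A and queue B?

One common subsequence of length 4: River [1,3], Dawn [2,4], Echo [3,7], Echo [4,8]. dp[10][9] = 4 confirms this is the maximum.

4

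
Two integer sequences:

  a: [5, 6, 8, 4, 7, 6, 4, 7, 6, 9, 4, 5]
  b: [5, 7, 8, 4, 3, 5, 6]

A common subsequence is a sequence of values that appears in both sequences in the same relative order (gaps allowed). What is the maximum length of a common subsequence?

4

Let dp[i][j] be the LCS length of the first i values of a and the first j values of b. dp[i][j] = dp[i-1][j-1]+1 when the i-th and j-th values match, else max(dp[i-1][j], dp[i][j-1]).
    ·  5  7  8  4  3  5  6
 ·  0  0  0  0  0  0  0  0
 5  0  1  1  1  1  1  1  1
 6  0  1  1  1  1  1  1  2
 8  0  1  1  2  2  2  2  2
 4  0  1  1  2  3  3  3  3
 7  0  1  2  2  3  3  3  3
 6  0  1  2  2  3  3  3  4
 4  0  1  2  2  3  3  3  4
 7  0  1  2  2  3  3  3  4
 6  0  1  2  2  3  3  3  4
 9  0  1  2  2  3  3  3  4
 4  0  1  2  2  3  3  3  4
 5  0  1  2  2  3  3  4  4
dp[12][7] = 4. One LCS (by backtracking along matches): 5, 8, 4, 6.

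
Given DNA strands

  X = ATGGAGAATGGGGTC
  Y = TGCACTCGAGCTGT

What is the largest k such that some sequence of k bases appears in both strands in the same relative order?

One common subsequence of length 8: A (X #1, Y #4), then T (X #2, Y #6), then G (X #4, Y #8), then A (X #5, Y #9), then G (X #6, Y #10), then T (X #9, Y #12), then G (X #13, Y #13), then T (X #14, Y #14). The LCS DP gives dp[15][14] = 8, so this is optimal.

8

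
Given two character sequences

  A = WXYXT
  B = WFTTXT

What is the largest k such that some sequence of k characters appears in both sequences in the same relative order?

3

Taking W (A #1, B #1) → X (A #4, B #5) → T (A #5, B #6) gives a common subsequence of length 3. Since dp[5][6] = 3, nothing longer is possible.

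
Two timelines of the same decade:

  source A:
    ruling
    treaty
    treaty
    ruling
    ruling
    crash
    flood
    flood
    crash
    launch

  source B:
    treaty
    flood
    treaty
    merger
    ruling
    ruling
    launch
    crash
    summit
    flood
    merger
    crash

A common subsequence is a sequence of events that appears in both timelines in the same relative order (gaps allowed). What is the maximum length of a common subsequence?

One common subsequence of length 7: treaty [2,1], treaty [3,3], ruling [4,5], ruling [5,6], crash [6,8], flood [7,10], crash [9,12]. Since dp[10][12] = 7, nothing longer is possible.

7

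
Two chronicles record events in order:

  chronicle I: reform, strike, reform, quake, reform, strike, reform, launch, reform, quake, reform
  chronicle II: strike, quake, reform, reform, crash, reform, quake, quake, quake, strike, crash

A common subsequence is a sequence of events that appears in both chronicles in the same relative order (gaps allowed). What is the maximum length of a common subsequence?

Pick strike at chronicle I[2]=chronicle II[1] → quake at chronicle I[4]=chronicle II[2] → reform at chronicle I[5]=chronicle II[3] → reform at chronicle I[7]=chronicle II[4] → reform at chronicle I[9]=chronicle II[6] → quake at chronicle I[10]=chronicle II[9]; all 6 events appear in both, in order. dp[11][11] = 6 confirms this is the maximum.

6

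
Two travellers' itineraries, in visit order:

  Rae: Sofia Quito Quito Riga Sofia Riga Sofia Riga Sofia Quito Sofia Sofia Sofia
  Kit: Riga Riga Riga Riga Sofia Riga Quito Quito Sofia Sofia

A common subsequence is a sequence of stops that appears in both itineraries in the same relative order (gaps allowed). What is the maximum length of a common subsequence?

7

Taking Riga at Rae[4]=Kit[3]; then Riga at Rae[6]=Kit[4]; then Sofia at Rae[7]=Kit[5]; then Riga at Rae[8]=Kit[6]; then Quito at Rae[10]=Kit[8]; then Sofia at Rae[12]=Kit[9]; then Sofia at Rae[13]=Kit[10] gives a common subsequence of length 7, and the DP table's final entry dp[13][10] is also 7, so no common subsequence is longer.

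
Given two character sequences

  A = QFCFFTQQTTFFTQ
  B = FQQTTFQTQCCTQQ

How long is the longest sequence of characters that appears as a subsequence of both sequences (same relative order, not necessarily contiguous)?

8

Taking F [5,1], Q [7,2], Q [8,3], T [9,4], T [10,5], F [11,6], T [13,12], Q [14,14] gives a common subsequence of length 8. Since dp[14][14] = 8, nothing longer is possible.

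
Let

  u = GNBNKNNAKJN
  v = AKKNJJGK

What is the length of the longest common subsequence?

3

One common subsequence of length 3: K (u #5, v #3) → N (u #6, v #4) → K (u #9, v #8). dp[11][8] = 3 confirms this is the maximum.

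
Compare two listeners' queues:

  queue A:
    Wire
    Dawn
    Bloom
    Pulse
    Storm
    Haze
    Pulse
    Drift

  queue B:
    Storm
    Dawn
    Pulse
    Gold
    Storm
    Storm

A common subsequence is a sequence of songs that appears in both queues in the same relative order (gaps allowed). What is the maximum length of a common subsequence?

3

Match Dawn (queue A #2, queue B #2), Pulse (queue A #4, queue B #3), Storm (queue A #5, queue B #6) — 3 songs in the same relative order in both. The LCS DP gives dp[8][6] = 3, so this is optimal.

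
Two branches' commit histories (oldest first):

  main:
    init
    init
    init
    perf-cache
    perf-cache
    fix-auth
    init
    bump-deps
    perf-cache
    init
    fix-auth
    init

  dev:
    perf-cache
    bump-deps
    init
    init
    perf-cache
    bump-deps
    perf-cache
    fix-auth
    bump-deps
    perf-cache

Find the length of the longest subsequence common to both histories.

7

One common subsequence of length 7: init (main #2, dev #3), init (main #3, dev #4), perf-cache (main #4, dev #5), perf-cache (main #5, dev #7), fix-auth (main #6, dev #8), bump-deps (main #8, dev #9), perf-cache (main #9, dev #10). dp[12][10] = 7 confirms this is the maximum.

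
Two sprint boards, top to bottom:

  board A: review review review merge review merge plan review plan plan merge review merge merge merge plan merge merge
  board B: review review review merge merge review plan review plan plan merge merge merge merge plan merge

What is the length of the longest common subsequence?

One common subsequence of length 15: review [1,1], review [2,2], review [3,3], merge [4,5], review [5,6], plan [7,7], review [8,8], plan [9,9], plan [10,10], merge [11,11], merge [13,12], merge [14,13], merge [15,14], plan [16,15], merge [18,16]. The LCS DP gives dp[18][16] = 15, so this is optimal.

15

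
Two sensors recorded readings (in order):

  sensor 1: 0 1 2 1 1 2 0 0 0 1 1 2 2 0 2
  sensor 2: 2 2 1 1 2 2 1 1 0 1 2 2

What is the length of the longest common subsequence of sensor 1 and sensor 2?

8

Taking 1 [2,4] → 2 [3,6] → 1 [4,7] → 1 [5,8] → 0 [9,9] → 1 [11,10] → 2 [13,11] → 2 [15,12] gives a common subsequence of length 8. Since dp[15][12] = 8, nothing longer is possible.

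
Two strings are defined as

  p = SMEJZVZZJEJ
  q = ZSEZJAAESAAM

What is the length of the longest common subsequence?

Match S (p #1, q #2), then E (p #3, q #3), then Z (p #8, q #4), then J (p #9, q #5), then E (p #10, q #8) — 5 characters in the same relative order in both, and the DP table's final entry dp[11][12] is also 5, so no common subsequence is longer.

5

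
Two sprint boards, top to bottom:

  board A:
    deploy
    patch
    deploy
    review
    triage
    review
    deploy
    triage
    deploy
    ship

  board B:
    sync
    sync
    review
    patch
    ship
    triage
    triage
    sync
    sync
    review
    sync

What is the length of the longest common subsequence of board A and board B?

3

Pick patch at board A[2]=board B[4]; then triage at board A[5]=board B[7]; then review at board A[6]=board B[10]; all 3 tasks appear in both, in order. dp[10][11] = 3 confirms this is the maximum.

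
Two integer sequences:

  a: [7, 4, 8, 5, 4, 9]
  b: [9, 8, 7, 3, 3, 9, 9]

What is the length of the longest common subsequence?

2

Let dp[i][j] be the LCS length of the first i values of a and the first j values of b. dp[i][j] = dp[i-1][j-1]+1 when the i-th and j-th values match, else max(dp[i-1][j], dp[i][j-1]).
    ·  9  8  7  3  3  9  9
 ·  0  0  0  0  0  0  0  0
 7  0  0  0  1  1  1  1  1
 4  0  0  0  1  1  1  1  1
 8  0  0  1  1  1  1  1  1
 5  0  0  1  1  1  1  1  1
 4  0  0  1  1  1  1  1  1
 9  0  1  1  1  1  1  2  2
dp[6][7] = 2. One LCS (by backtracking along matches): 7, 9.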